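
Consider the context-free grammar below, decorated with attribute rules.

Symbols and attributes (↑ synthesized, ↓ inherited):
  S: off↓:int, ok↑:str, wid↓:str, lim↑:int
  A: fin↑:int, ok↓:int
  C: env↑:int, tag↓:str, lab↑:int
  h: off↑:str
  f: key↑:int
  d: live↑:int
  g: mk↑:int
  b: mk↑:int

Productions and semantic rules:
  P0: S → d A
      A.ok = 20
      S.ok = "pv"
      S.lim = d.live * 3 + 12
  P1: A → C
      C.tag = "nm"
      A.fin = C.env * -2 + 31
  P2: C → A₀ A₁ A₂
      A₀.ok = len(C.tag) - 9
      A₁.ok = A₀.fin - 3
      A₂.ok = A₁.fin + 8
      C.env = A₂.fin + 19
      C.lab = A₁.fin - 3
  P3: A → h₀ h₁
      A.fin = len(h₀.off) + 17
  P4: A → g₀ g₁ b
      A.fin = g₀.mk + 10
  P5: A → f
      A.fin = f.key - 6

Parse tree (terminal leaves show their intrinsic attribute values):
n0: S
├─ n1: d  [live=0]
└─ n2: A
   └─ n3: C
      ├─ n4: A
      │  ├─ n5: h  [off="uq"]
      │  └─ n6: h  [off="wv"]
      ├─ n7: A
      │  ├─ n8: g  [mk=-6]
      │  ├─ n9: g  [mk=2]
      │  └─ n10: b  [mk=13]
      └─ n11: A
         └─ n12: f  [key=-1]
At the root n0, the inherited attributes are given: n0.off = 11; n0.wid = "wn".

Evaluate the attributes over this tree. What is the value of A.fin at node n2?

7

1. n0.off = 11  [given at root]
2. n0.wid = "wn"  [given at root]
3. n1.live = 0  [terminal]
4. n2.ok = 20  [20]
5. n3.tag = "nm"  ["nm"]
6. n4.ok = -7  [len(C.tag) - 9]
7. n5.off = "uq"  [terminal]
8. n6.off = "wv"  [terminal]
9. n4.fin = 19  [len(h₀.off) + 17]
10. n7.ok = 16  [A₀.fin - 3]
11. n8.mk = -6  [terminal]
12. n9.mk = 2  [terminal]
13. n10.mk = 13  [terminal]
14. n7.fin = 4  [g₀.mk + 10]
15. n11.ok = 12  [A₁.fin + 8]
16. n12.key = -1  [terminal]
17. n11.fin = -7  [f.key - 6]
18. n3.env = 12  [A₂.fin + 19]
19. n3.lab = 1  [A₁.fin - 3]
20. n2.fin = 7  [C.env * -2 + 31]
21. n0.ok = "pv"  ["pv"]
22. n0.lim = 12  [d.live * 3 + 12]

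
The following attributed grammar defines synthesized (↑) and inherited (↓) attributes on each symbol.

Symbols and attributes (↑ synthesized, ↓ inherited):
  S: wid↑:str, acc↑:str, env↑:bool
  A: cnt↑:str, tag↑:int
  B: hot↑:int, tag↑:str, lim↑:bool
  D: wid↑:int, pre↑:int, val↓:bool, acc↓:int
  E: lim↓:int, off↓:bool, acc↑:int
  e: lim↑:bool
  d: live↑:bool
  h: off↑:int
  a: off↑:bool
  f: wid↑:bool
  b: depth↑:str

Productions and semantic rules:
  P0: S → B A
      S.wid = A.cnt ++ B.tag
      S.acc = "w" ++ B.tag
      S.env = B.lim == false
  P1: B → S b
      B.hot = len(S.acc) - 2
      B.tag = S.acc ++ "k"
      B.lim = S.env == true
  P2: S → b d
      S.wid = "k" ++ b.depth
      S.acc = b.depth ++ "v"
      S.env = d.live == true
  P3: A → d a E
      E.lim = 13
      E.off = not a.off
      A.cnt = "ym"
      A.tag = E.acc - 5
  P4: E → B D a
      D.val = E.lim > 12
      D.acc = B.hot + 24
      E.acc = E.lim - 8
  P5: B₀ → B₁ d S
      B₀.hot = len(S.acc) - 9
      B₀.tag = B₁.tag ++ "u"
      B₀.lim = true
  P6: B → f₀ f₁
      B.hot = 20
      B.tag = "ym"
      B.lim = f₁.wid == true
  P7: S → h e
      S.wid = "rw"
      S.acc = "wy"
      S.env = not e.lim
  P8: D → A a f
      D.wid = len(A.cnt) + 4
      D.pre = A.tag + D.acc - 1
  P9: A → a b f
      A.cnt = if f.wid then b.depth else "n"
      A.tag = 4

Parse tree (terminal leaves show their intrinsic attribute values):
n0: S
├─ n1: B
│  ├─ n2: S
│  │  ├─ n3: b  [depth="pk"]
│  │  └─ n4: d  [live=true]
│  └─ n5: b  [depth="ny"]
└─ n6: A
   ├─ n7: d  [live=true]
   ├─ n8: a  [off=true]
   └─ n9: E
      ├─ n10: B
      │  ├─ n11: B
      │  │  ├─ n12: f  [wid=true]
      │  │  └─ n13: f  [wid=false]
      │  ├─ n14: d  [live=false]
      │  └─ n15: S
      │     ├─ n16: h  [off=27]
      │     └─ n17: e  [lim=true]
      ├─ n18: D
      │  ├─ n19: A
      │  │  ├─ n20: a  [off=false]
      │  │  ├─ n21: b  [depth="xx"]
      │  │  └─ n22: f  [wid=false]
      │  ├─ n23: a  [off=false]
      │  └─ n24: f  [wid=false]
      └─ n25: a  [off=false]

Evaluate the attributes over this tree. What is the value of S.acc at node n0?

"wpkvk"

1. n3.depth = "pk"  [terminal]
2. n4.live = true  [terminal]
3. n2.wid = "kpk"  ["k" ++ b.depth]
4. n2.acc = "pkv"  [b.depth ++ "v"]
5. n2.env = true  [d.live == true]
6. n5.depth = "ny"  [terminal]
7. n1.hot = 1  [len(S.acc) - 2]
8. n1.tag = "pkvk"  [S.acc ++ "k"]
9. n1.lim = true  [S.env == true]
10. n7.live = true  [terminal]
11. n8.off = true  [terminal]
12. n9.lim = 13  [13]
13. n9.off = false  [not a.off]
14. n12.wid = true  [terminal]
15. n13.wid = false  [terminal]
16. n11.hot = 20  [20]
17. n11.tag = "ym"  ["ym"]
18. n11.lim = false  [f₁.wid == true]
19. n14.live = false  [terminal]
20. n16.off = 27  [terminal]
21. n17.lim = true  [terminal]
22. n15.wid = "rw"  ["rw"]
23. n15.acc = "wy"  ["wy"]
24. n15.env = false  [not e.lim]
25. n10.hot = -7  [len(S.acc) - 9]
26. n10.tag = "ymu"  [B₁.tag ++ "u"]
27. n10.lim = true  [true]
28. n18.val = true  [E.lim > 12]
29. n18.acc = 17  [B.hot + 24]
30. n20.off = false  [terminal]
31. n21.depth = "xx"  [terminal]
32. n22.wid = false  [terminal]
33. n19.cnt = "n"  [if f.wid then b.depth else "n"]
34. n19.tag = 4  [4]
35. n23.off = false  [terminal]
36. n24.wid = false  [terminal]
37. n18.wid = 5  [len(A.cnt) + 4]
38. n18.pre = 20  [A.tag + D.acc - 1]
39. n25.off = false  [terminal]
40. n9.acc = 5  [E.lim - 8]
41. n6.cnt = "ym"  ["ym"]
42. n6.tag = 0  [E.acc - 5]
43. n0.wid = "ympkvk"  [A.cnt ++ B.tag]
44. n0.acc = "wpkvk"  ["w" ++ B.tag]
45. n0.env = false  [B.lim == false]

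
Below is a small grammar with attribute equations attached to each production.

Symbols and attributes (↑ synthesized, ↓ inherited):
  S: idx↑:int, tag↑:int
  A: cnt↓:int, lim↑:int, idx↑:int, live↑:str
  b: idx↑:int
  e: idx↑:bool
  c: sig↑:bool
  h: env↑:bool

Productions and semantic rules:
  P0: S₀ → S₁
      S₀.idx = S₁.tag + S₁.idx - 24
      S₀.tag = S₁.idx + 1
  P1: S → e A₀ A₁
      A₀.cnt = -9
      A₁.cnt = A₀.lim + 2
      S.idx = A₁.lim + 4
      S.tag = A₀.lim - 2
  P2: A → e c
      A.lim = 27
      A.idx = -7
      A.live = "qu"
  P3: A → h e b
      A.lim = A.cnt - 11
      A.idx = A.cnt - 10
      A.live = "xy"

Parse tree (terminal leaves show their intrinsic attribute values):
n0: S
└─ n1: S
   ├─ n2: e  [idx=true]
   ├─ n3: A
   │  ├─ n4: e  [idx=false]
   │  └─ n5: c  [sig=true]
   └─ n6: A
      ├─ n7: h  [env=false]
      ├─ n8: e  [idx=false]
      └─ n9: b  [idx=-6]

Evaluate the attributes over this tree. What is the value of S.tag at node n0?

23

1. n2.idx = true  [terminal]
2. n3.cnt = -9  [-9]
3. n4.idx = false  [terminal]
4. n5.sig = true  [terminal]
5. n3.lim = 27  [27]
6. n3.idx = -7  [-7]
7. n3.live = "qu"  ["qu"]
8. n6.cnt = 29  [A₀.lim + 2]
9. n7.env = false  [terminal]
10. n8.idx = false  [terminal]
11. n9.idx = -6  [terminal]
12. n6.lim = 18  [A.cnt - 11]
13. n6.idx = 19  [A.cnt - 10]
14. n6.live = "xy"  ["xy"]
15. n1.idx = 22  [A₁.lim + 4]
16. n1.tag = 25  [A₀.lim - 2]
17. n0.idx = 23  [S₁.tag + S₁.idx - 24]
18. n0.tag = 23  [S₁.idx + 1]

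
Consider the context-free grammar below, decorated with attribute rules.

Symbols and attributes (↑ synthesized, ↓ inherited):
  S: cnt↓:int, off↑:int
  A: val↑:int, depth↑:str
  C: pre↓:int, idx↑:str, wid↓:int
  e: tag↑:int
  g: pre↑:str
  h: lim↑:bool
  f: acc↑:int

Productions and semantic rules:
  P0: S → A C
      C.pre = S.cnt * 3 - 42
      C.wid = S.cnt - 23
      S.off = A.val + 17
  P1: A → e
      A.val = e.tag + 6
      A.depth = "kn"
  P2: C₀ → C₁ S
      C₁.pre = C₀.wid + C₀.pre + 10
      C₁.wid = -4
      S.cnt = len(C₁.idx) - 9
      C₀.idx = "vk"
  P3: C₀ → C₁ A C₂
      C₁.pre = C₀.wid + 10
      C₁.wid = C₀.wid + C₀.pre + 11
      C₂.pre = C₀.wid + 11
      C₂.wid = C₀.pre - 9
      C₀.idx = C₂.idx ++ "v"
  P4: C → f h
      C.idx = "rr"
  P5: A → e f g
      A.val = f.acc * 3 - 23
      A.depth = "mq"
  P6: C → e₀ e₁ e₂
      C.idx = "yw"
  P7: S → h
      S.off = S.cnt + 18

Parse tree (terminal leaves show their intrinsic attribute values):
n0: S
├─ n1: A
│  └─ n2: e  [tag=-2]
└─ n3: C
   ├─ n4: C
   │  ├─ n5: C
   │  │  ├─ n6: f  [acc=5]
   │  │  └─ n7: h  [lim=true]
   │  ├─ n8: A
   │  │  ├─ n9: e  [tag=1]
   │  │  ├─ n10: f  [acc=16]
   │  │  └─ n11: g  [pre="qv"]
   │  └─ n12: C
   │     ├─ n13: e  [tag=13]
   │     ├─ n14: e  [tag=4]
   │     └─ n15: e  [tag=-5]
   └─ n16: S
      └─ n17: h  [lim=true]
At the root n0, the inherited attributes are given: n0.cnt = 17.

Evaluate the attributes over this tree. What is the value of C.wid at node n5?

20

1. n0.cnt = 17  [given at root]
2. n2.tag = -2  [terminal]
3. n1.val = 4  [e.tag + 6]
4. n1.depth = "kn"  ["kn"]
5. n3.pre = 9  [S.cnt * 3 - 42]
6. n3.wid = -6  [S.cnt - 23]
7. n4.pre = 13  [C₀.wid + C₀.pre + 10]
8. n4.wid = -4  [-4]
9. n5.pre = 6  [C₀.wid + 10]
10. n5.wid = 20  [C₀.wid + C₀.pre + 11]
11. n6.acc = 5  [terminal]
12. n7.lim = true  [terminal]
13. n5.idx = "rr"  ["rr"]
14. n9.tag = 1  [terminal]
15. n10.acc = 16  [terminal]
16. n11.pre = "qv"  [terminal]
17. n8.val = 25  [f.acc * 3 - 23]
18. n8.depth = "mq"  ["mq"]
19. n12.pre = 7  [C₀.wid + 11]
20. n12.wid = 4  [C₀.pre - 9]
21. n13.tag = 13  [terminal]
22. n14.tag = 4  [terminal]
23. n15.tag = -5  [terminal]
24. n12.idx = "yw"  ["yw"]
25. n4.idx = "ywv"  [C₂.idx ++ "v"]
26. n16.cnt = -6  [len(C₁.idx) - 9]
27. n17.lim = true  [terminal]
28. n16.off = 12  [S.cnt + 18]
29. n3.idx = "vk"  ["vk"]
30. n0.off = 21  [A.val + 17]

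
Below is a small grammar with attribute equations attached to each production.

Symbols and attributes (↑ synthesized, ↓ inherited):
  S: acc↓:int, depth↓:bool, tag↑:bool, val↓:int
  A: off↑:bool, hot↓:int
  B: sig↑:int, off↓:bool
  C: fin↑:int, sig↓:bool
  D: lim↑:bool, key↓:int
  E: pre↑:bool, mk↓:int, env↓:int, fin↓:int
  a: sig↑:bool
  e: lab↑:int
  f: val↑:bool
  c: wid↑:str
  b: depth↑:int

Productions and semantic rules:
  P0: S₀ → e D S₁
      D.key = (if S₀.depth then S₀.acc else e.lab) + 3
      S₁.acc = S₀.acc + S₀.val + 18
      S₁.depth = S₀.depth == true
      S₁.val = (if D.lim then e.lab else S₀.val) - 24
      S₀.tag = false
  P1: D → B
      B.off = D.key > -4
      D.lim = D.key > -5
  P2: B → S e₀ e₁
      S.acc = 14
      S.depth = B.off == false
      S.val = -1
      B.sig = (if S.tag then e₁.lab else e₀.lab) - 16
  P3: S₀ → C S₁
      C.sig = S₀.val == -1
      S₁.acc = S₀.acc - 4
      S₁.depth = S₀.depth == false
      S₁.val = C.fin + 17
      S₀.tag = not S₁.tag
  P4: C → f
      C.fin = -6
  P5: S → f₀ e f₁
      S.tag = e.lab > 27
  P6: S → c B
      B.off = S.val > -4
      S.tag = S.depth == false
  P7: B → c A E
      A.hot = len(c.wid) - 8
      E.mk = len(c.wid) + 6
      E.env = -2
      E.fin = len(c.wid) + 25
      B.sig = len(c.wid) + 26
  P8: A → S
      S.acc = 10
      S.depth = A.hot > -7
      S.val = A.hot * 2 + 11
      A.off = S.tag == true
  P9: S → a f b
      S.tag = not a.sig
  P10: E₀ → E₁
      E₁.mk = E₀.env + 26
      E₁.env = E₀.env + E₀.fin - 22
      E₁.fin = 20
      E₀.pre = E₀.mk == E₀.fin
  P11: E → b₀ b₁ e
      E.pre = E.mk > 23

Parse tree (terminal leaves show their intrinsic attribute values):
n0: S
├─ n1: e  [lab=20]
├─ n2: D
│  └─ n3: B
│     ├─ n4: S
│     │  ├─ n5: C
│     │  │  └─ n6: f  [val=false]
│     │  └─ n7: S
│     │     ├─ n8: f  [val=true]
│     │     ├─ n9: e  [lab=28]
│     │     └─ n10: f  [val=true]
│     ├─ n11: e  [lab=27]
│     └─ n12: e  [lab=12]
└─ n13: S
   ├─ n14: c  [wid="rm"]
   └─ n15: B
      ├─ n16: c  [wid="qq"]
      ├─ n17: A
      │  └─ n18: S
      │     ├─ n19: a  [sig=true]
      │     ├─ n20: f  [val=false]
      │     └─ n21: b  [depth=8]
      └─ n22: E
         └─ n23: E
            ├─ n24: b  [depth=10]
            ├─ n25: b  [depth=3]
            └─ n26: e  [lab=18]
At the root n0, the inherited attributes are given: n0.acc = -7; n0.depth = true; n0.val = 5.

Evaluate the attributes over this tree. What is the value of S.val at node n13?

1. n0.acc = -7  [given at root]
2. n0.depth = true  [given at root]
3. n0.val = 5  [given at root]
4. n1.lab = 20  [terminal]
5. n2.key = -4  [(if S₀.depth then S₀.acc else e.lab) + 3]
6. n3.off = false  [D.key > -4]
7. n4.acc = 14  [14]
8. n4.depth = true  [B.off == false]
9. n4.val = -1  [-1]
10. n5.sig = true  [S₀.val == -1]
11. n6.val = false  [terminal]
12. n5.fin = -6  [-6]
13. n7.acc = 10  [S₀.acc - 4]
14. n7.depth = false  [S₀.depth == false]
15. n7.val = 11  [C.fin + 17]
16. n8.val = true  [terminal]
17. n9.lab = 28  [terminal]
18. n10.val = true  [terminal]
19. n7.tag = true  [e.lab > 27]
20. n4.tag = false  [not S₁.tag]
21. n11.lab = 27  [terminal]
22. n12.lab = 12  [terminal]
23. n3.sig = 11  [(if S.tag then e₁.lab else e₀.lab) - 16]
24. n2.lim = true  [D.key > -5]
25. n13.acc = 16  [S₀.acc + S₀.val + 18]
26. n13.depth = true  [S₀.depth == true]
27. n13.val = -4  [(if D.lim then e.lab else S₀.val) - 24]
28. n14.wid = "rm"  [terminal]
29. n15.off = false  [S.val > -4]
30. n16.wid = "qq"  [terminal]
31. n17.hot = -6  [len(c.wid) - 8]
32. n18.acc = 10  [10]
33. n18.depth = true  [A.hot > -7]
34. n18.val = -1  [A.hot * 2 + 11]
35. n19.sig = true  [terminal]
36. n20.val = false  [terminal]
37. n21.depth = 8  [terminal]
38. n18.tag = false  [not a.sig]
39. n17.off = false  [S.tag == true]
40. n22.mk = 8  [len(c.wid) + 6]
41. n22.env = -2  [-2]
42. n22.fin = 27  [len(c.wid) + 25]
43. n23.mk = 24  [E₀.env + 26]
44. n23.env = 3  [E₀.env + E₀.fin - 22]
45. n23.fin = 20  [20]
46. n24.depth = 10  [terminal]
47. n25.depth = 3  [terminal]
48. n26.lab = 18  [terminal]
49. n23.pre = true  [E.mk > 23]
50. n22.pre = false  [E₀.mk == E₀.fin]
51. n15.sig = 28  [len(c.wid) + 26]
52. n13.tag = false  [S.depth == false]
53. n0.tag = false  [false]

-4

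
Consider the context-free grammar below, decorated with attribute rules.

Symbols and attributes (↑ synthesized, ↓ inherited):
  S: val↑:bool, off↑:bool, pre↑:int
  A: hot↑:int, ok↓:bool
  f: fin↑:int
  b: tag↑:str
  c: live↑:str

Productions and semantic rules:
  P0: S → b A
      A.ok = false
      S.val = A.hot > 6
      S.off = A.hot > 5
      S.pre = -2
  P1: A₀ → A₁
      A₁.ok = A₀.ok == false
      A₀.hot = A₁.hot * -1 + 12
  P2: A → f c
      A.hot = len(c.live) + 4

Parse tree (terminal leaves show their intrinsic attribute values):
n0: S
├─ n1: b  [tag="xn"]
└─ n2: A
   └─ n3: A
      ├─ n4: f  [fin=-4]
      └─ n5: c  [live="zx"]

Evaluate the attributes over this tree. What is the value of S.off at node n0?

1. n1.tag = "xn"  [terminal]
2. n2.ok = false  [false]
3. n3.ok = true  [A₀.ok == false]
4. n4.fin = -4  [terminal]
5. n5.live = "zx"  [terminal]
6. n3.hot = 6  [len(c.live) + 4]
7. n2.hot = 6  [A₁.hot * -1 + 12]
8. n0.val = false  [A.hot > 6]
9. n0.off = true  [A.hot > 5]
10. n0.pre = -2  [-2]

true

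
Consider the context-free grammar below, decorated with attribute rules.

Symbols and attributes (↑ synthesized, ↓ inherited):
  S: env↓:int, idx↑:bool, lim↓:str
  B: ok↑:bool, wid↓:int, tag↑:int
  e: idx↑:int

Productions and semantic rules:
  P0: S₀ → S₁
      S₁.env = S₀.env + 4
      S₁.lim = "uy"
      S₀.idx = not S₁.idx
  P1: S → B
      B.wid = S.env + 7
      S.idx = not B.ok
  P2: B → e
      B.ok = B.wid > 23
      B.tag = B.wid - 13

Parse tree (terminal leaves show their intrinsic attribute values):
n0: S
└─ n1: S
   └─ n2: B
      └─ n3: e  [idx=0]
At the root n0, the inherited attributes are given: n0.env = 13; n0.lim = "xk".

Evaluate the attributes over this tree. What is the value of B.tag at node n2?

11

1. n0.env = 13  [given at root]
2. n0.lim = "xk"  [given at root]
3. n1.env = 17  [S₀.env + 4]
4. n1.lim = "uy"  ["uy"]
5. n2.wid = 24  [S.env + 7]
6. n3.idx = 0  [terminal]
7. n2.ok = true  [B.wid > 23]
8. n2.tag = 11  [B.wid - 13]
9. n1.idx = false  [not B.ok]
10. n0.idx = true  [not S₁.idx]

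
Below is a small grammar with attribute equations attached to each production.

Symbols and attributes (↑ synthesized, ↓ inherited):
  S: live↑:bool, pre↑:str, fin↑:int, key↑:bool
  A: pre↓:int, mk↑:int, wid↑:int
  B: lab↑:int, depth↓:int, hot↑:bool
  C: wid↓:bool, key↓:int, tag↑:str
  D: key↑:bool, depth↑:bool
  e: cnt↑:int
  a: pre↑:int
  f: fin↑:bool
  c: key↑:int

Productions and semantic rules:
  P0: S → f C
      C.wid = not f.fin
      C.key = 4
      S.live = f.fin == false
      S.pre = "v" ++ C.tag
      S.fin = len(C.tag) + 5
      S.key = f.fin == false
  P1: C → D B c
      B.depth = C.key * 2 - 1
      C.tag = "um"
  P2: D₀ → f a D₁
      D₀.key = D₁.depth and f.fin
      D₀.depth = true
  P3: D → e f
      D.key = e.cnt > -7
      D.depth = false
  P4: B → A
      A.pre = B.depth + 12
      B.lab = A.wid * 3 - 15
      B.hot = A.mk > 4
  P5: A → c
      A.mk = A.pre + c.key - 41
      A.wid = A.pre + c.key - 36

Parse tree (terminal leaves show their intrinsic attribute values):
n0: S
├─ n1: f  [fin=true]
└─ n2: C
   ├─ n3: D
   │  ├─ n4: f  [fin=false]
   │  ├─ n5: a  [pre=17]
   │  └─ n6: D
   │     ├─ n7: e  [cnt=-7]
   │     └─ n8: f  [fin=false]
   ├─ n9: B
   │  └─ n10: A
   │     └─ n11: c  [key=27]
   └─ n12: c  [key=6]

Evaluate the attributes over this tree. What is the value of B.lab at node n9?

1. n1.fin = true  [terminal]
2. n2.wid = false  [not f.fin]
3. n2.key = 4  [4]
4. n4.fin = false  [terminal]
5. n5.pre = 17  [terminal]
6. n7.cnt = -7  [terminal]
7. n8.fin = false  [terminal]
8. n6.key = false  [e.cnt > -7]
9. n6.depth = false  [false]
10. n3.key = false  [D₁.depth and f.fin]
11. n3.depth = true  [true]
12. n9.depth = 7  [C.key * 2 - 1]
13. n10.pre = 19  [B.depth + 12]
14. n11.key = 27  [terminal]
15. n10.mk = 5  [A.pre + c.key - 41]
16. n10.wid = 10  [A.pre + c.key - 36]
17. n9.lab = 15  [A.wid * 3 - 15]
18. n9.hot = true  [A.mk > 4]
19. n12.key = 6  [terminal]
20. n2.tag = "um"  ["um"]
21. n0.live = false  [f.fin == false]
22. n0.pre = "vum"  ["v" ++ C.tag]
23. n0.fin = 7  [len(C.tag) + 5]
24. n0.key = false  [f.fin == false]

15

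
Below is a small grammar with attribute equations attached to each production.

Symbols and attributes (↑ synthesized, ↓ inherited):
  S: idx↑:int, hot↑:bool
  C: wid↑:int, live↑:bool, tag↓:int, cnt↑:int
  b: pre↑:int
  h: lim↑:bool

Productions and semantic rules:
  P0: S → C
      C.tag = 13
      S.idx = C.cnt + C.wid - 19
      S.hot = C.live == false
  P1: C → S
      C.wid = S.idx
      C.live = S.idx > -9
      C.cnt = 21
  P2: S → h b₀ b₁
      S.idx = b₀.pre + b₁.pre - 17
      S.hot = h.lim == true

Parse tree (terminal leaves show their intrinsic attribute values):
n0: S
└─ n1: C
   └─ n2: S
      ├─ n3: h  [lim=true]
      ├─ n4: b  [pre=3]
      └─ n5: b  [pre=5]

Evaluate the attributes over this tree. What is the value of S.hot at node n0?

true

1. n1.tag = 13  [13]
2. n3.lim = true  [terminal]
3. n4.pre = 3  [terminal]
4. n5.pre = 5  [terminal]
5. n2.idx = -9  [b₀.pre + b₁.pre - 17]
6. n2.hot = true  [h.lim == true]
7. n1.wid = -9  [S.idx]
8. n1.live = false  [S.idx > -9]
9. n1.cnt = 21  [21]
10. n0.idx = -7  [C.cnt + C.wid - 19]
11. n0.hot = true  [C.live == false]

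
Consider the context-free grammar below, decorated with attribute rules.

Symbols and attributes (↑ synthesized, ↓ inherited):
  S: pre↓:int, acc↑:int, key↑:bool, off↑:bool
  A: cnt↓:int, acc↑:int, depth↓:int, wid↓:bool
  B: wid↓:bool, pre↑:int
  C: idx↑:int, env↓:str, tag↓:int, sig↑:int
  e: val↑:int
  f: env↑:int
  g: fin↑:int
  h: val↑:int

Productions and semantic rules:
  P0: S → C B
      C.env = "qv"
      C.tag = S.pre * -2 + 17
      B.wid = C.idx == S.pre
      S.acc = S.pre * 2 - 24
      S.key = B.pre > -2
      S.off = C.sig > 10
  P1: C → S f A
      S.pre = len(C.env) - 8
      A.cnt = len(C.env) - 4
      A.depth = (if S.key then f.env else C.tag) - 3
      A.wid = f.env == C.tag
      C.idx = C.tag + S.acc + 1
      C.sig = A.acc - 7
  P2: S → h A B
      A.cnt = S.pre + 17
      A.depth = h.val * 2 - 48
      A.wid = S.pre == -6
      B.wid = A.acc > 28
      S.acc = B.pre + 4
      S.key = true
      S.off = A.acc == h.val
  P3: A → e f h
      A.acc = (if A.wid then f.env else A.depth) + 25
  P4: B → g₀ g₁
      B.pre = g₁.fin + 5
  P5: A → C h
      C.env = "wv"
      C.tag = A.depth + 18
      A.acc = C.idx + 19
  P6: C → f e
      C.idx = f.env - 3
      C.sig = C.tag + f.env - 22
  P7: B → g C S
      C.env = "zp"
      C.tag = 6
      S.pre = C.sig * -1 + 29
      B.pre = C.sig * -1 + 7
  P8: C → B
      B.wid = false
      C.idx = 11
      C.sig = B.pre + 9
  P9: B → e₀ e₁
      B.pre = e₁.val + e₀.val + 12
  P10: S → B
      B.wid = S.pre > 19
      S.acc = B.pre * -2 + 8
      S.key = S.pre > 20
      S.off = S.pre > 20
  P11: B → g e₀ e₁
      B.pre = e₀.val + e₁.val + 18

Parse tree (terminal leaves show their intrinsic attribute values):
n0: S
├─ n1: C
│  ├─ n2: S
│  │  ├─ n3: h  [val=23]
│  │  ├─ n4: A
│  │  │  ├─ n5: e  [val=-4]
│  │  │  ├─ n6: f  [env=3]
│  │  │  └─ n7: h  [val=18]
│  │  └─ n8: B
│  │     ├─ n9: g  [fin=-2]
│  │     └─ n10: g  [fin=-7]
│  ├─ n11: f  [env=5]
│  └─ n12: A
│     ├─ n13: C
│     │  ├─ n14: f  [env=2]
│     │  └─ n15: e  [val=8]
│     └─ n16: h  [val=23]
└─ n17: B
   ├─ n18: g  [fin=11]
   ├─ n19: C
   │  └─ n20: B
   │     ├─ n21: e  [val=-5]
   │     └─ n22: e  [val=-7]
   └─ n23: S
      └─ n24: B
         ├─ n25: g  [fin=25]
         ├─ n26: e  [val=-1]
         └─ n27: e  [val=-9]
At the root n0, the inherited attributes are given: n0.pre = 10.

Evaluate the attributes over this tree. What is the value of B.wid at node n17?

1. n0.pre = 10  [given at root]
2. n1.env = "qv"  ["qv"]
3. n1.tag = -3  [S.pre * -2 + 17]
4. n2.pre = -6  [len(C.env) - 8]
5. n3.val = 23  [terminal]
6. n4.cnt = 11  [S.pre + 17]
7. n4.depth = -2  [h.val * 2 - 48]
8. n4.wid = true  [S.pre == -6]
9. n5.val = -4  [terminal]
10. n6.env = 3  [terminal]
11. n7.val = 18  [terminal]
12. n4.acc = 28  [(if A.wid then f.env else A.depth) + 25]
13. n8.wid = false  [A.acc > 28]
14. n9.fin = -2  [terminal]
15. n10.fin = -7  [terminal]
16. n8.pre = -2  [g₁.fin + 5]
17. n2.acc = 2  [B.pre + 4]
18. n2.key = true  [true]
19. n2.off = false  [A.acc == h.val]
20. n11.env = 5  [terminal]
21. n12.cnt = -2  [len(C.env) - 4]
22. n12.depth = 2  [(if S.key then f.env else C.tag) - 3]
23. n12.wid = false  [f.env == C.tag]
24. n13.env = "wv"  ["wv"]
25. n13.tag = 20  [A.depth + 18]
26. n14.env = 2  [terminal]
27. n15.val = 8  [terminal]
28. n13.idx = -1  [f.env - 3]
29. n13.sig = 0  [C.tag + f.env - 22]
30. n16.val = 23  [terminal]
31. n12.acc = 18  [C.idx + 19]
32. n1.idx = 0  [C.tag + S.acc + 1]
33. n1.sig = 11  [A.acc - 7]
34. n17.wid = false  [C.idx == S.pre]
35. n18.fin = 11  [terminal]
36. n19.env = "zp"  ["zp"]
37. n19.tag = 6  [6]
38. n20.wid = false  [false]
39. n21.val = -5  [terminal]
40. n22.val = -7  [terminal]
41. n20.pre = 0  [e₁.val + e₀.val + 12]
42. n19.idx = 11  [11]
43. n19.sig = 9  [B.pre + 9]
44. n23.pre = 20  [C.sig * -1 + 29]
45. n24.wid = true  [S.pre > 19]
46. n25.fin = 25  [terminal]
47. n26.val = -1  [terminal]
48. n27.val = -9  [terminal]
49. n24.pre = 8  [e₀.val + e₁.val + 18]
50. n23.acc = -8  [B.pre * -2 + 8]
51. n23.key = false  [S.pre > 20]
52. n23.off = false  [S.pre > 20]
53. n17.pre = -2  [C.sig * -1 + 7]
54. n0.acc = -4  [S.pre * 2 - 24]
55. n0.key = false  [B.pre > -2]
56. n0.off = true  [C.sig > 10]

false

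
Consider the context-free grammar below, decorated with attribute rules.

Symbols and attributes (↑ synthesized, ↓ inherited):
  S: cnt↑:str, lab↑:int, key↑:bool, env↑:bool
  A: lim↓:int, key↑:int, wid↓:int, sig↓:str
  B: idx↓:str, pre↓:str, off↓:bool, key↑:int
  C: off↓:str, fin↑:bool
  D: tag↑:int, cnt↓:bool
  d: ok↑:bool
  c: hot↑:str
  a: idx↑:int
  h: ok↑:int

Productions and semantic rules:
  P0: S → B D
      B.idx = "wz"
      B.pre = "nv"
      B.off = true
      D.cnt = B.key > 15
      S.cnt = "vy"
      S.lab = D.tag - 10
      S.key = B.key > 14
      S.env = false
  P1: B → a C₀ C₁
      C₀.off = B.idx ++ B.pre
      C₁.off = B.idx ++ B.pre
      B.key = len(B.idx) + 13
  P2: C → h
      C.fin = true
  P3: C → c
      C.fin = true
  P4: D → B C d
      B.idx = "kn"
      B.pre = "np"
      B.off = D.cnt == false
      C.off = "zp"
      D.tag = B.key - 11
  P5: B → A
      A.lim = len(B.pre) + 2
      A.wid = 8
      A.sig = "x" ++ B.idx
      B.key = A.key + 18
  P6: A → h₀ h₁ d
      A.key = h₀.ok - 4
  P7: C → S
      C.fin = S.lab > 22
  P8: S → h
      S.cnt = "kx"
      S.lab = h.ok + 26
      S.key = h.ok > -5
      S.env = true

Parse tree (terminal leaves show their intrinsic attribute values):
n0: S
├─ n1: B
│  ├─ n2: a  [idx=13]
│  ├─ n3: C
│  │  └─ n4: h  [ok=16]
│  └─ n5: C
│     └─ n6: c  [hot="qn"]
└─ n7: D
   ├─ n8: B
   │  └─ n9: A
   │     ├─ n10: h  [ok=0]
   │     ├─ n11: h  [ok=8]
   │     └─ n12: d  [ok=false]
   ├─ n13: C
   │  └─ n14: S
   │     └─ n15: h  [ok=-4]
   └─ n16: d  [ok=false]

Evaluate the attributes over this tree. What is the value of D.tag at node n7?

3

1. n1.idx = "wz"  ["wz"]
2. n1.pre = "nv"  ["nv"]
3. n1.off = true  [true]
4. n2.idx = 13  [terminal]
5. n3.off = "wznv"  [B.idx ++ B.pre]
6. n4.ok = 16  [terminal]
7. n3.fin = true  [true]
8. n5.off = "wznv"  [B.idx ++ B.pre]
9. n6.hot = "qn"  [terminal]
10. n5.fin = true  [true]
11. n1.key = 15  [len(B.idx) + 13]
12. n7.cnt = false  [B.key > 15]
13. n8.idx = "kn"  ["kn"]
14. n8.pre = "np"  ["np"]
15. n8.off = true  [D.cnt == false]
16. n9.lim = 4  [len(B.pre) + 2]
17. n9.wid = 8  [8]
18. n9.sig = "xkn"  ["x" ++ B.idx]
19. n10.ok = 0  [terminal]
20. n11.ok = 8  [terminal]
21. n12.ok = false  [terminal]
22. n9.key = -4  [h₀.ok - 4]
23. n8.key = 14  [A.key + 18]
24. n13.off = "zp"  ["zp"]
25. n15.ok = -4  [terminal]
26. n14.cnt = "kx"  ["kx"]
27. n14.lab = 22  [h.ok + 26]
28. n14.key = true  [h.ok > -5]
29. n14.env = true  [true]
30. n13.fin = false  [S.lab > 22]
31. n16.ok = false  [terminal]
32. n7.tag = 3  [B.key - 11]
33. n0.cnt = "vy"  ["vy"]
34. n0.lab = -7  [D.tag - 10]
35. n0.key = true  [B.key > 14]
36. n0.env = false  [false]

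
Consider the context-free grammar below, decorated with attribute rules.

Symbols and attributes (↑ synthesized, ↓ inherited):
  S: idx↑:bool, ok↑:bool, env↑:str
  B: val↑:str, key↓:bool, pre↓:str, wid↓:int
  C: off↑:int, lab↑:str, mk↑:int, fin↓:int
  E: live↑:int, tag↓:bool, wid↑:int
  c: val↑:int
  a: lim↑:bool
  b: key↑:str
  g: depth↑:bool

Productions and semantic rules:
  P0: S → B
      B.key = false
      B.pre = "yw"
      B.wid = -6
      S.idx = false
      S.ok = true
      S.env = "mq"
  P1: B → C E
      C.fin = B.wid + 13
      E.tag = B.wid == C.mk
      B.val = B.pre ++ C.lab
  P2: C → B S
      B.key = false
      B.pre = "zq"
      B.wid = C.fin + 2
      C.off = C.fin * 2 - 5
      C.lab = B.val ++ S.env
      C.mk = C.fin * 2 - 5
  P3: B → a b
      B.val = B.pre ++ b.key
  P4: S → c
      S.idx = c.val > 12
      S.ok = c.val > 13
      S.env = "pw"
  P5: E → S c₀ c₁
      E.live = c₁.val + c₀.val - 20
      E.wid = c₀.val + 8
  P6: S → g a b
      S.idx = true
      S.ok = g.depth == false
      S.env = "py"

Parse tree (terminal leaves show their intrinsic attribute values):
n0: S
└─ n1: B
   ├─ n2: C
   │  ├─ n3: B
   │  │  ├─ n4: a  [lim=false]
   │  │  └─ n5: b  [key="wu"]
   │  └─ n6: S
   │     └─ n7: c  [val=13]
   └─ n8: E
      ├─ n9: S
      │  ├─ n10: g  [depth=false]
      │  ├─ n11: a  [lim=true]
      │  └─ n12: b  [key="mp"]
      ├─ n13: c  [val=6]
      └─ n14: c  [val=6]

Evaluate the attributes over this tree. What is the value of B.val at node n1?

"ywzqwupw"

1. n1.key = false  [false]
2. n1.pre = "yw"  ["yw"]
3. n1.wid = -6  [-6]
4. n2.fin = 7  [B.wid + 13]
5. n3.key = false  [false]
6. n3.pre = "zq"  ["zq"]
7. n3.wid = 9  [C.fin + 2]
8. n4.lim = false  [terminal]
9. n5.key = "wu"  [terminal]
10. n3.val = "zqwu"  [B.pre ++ b.key]
11. n7.val = 13  [terminal]
12. n6.idx = true  [c.val > 12]
13. n6.ok = false  [c.val > 13]
14. n6.env = "pw"  ["pw"]
15. n2.off = 9  [C.fin * 2 - 5]
16. n2.lab = "zqwupw"  [B.val ++ S.env]
17. n2.mk = 9  [C.fin * 2 - 5]
18. n8.tag = false  [B.wid == C.mk]
19. n10.depth = false  [terminal]
20. n11.lim = true  [terminal]
21. n12.key = "mp"  [terminal]
22. n9.idx = true  [true]
23. n9.ok = true  [g.depth == false]
24. n9.env = "py"  ["py"]
25. n13.val = 6  [terminal]
26. n14.val = 6  [terminal]
27. n8.live = -8  [c₁.val + c₀.val - 20]
28. n8.wid = 14  [c₀.val + 8]
29. n1.val = "ywzqwupw"  [B.pre ++ C.lab]
30. n0.idx = false  [false]
31. n0.ok = true  [true]
32. n0.env = "mq"  ["mq"]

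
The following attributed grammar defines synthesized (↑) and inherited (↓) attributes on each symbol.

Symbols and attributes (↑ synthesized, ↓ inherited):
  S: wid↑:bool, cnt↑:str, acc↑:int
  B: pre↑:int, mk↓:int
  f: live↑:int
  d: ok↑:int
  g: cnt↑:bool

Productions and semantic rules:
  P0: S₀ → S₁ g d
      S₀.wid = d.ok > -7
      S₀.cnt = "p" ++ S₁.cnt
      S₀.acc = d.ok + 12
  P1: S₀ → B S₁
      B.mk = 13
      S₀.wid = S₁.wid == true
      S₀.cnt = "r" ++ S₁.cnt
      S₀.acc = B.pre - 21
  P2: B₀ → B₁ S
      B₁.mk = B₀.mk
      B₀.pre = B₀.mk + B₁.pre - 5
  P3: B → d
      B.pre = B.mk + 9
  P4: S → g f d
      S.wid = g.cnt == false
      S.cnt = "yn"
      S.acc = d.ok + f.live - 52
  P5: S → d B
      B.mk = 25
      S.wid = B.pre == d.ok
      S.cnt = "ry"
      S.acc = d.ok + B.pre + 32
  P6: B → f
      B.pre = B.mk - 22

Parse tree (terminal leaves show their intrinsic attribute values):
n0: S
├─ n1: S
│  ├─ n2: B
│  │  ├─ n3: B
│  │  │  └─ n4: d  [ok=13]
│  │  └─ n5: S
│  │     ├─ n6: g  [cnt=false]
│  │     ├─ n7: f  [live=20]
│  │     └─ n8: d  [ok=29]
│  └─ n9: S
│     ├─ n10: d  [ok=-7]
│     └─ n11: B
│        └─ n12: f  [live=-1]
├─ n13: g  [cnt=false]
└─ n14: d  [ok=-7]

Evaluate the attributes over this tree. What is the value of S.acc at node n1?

1. n2.mk = 13  [13]
2. n3.mk = 13  [B₀.mk]
3. n4.ok = 13  [terminal]
4. n3.pre = 22  [B.mk + 9]
5. n6.cnt = false  [terminal]
6. n7.live = 20  [terminal]
7. n8.ok = 29  [terminal]
8. n5.wid = true  [g.cnt == false]
9. n5.cnt = "yn"  ["yn"]
10. n5.acc = -3  [d.ok + f.live - 52]
11. n2.pre = 30  [B₀.mk + B₁.pre - 5]
12. n10.ok = -7  [terminal]
13. n11.mk = 25  [25]
14. n12.live = -1  [terminal]
15. n11.pre = 3  [B.mk - 22]
16. n9.wid = false  [B.pre == d.ok]
17. n9.cnt = "ry"  ["ry"]
18. n9.acc = 28  [d.ok + B.pre + 32]
19. n1.wid = false  [S₁.wid == true]
20. n1.cnt = "rry"  ["r" ++ S₁.cnt]
21. n1.acc = 9  [B.pre - 21]
22. n13.cnt = false  [terminal]
23. n14.ok = -7  [terminal]
24. n0.wid = false  [d.ok > -7]
25. n0.cnt = "prry"  ["p" ++ S₁.cnt]
26. n0.acc = 5  [d.ok + 12]

9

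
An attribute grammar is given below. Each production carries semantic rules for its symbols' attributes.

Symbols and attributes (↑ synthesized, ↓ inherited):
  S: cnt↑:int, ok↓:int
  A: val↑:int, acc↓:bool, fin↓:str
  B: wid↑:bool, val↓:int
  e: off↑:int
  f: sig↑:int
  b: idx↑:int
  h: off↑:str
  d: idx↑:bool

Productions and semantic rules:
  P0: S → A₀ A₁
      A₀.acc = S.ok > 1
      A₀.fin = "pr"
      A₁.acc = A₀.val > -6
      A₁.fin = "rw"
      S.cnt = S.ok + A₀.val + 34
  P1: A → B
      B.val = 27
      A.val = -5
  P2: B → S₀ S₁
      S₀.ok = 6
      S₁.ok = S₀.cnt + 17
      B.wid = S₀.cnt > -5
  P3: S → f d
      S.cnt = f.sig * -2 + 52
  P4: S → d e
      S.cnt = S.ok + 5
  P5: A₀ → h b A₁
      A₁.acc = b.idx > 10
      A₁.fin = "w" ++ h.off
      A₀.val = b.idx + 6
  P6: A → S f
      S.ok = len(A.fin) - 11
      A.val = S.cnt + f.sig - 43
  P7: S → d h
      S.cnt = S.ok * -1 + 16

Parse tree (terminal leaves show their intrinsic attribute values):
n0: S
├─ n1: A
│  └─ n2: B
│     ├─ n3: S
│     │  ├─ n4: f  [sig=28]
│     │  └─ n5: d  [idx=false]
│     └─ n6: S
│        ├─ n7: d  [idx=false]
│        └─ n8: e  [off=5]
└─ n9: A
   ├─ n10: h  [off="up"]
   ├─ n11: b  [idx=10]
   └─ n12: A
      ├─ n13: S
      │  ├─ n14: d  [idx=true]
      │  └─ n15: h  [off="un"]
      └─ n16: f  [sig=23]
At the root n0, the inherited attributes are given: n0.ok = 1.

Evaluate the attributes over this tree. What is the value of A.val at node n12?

4

1. n0.ok = 1  [given at root]
2. n1.acc = false  [S.ok > 1]
3. n1.fin = "pr"  ["pr"]
4. n2.val = 27  [27]
5. n3.ok = 6  [6]
6. n4.sig = 28  [terminal]
7. n5.idx = false  [terminal]
8. n3.cnt = -4  [f.sig * -2 + 52]
9. n6.ok = 13  [S₀.cnt + 17]
10. n7.idx = false  [terminal]
11. n8.off = 5  [terminal]
12. n6.cnt = 18  [S.ok + 5]
13. n2.wid = true  [S₀.cnt > -5]
14. n1.val = -5  [-5]
15. n9.acc = true  [A₀.val > -6]
16. n9.fin = "rw"  ["rw"]
17. n10.off = "up"  [terminal]
18. n11.idx = 10  [terminal]
19. n12.acc = false  [b.idx > 10]
20. n12.fin = "wup"  ["w" ++ h.off]
21. n13.ok = -8  [len(A.fin) - 11]
22. n14.idx = true  [terminal]
23. n15.off = "un"  [terminal]
24. n13.cnt = 24  [S.ok * -1 + 16]
25. n16.sig = 23  [terminal]
26. n12.val = 4  [S.cnt + f.sig - 43]
27. n9.val = 16  [b.idx + 6]
28. n0.cnt = 30  [S.ok + A₀.val + 34]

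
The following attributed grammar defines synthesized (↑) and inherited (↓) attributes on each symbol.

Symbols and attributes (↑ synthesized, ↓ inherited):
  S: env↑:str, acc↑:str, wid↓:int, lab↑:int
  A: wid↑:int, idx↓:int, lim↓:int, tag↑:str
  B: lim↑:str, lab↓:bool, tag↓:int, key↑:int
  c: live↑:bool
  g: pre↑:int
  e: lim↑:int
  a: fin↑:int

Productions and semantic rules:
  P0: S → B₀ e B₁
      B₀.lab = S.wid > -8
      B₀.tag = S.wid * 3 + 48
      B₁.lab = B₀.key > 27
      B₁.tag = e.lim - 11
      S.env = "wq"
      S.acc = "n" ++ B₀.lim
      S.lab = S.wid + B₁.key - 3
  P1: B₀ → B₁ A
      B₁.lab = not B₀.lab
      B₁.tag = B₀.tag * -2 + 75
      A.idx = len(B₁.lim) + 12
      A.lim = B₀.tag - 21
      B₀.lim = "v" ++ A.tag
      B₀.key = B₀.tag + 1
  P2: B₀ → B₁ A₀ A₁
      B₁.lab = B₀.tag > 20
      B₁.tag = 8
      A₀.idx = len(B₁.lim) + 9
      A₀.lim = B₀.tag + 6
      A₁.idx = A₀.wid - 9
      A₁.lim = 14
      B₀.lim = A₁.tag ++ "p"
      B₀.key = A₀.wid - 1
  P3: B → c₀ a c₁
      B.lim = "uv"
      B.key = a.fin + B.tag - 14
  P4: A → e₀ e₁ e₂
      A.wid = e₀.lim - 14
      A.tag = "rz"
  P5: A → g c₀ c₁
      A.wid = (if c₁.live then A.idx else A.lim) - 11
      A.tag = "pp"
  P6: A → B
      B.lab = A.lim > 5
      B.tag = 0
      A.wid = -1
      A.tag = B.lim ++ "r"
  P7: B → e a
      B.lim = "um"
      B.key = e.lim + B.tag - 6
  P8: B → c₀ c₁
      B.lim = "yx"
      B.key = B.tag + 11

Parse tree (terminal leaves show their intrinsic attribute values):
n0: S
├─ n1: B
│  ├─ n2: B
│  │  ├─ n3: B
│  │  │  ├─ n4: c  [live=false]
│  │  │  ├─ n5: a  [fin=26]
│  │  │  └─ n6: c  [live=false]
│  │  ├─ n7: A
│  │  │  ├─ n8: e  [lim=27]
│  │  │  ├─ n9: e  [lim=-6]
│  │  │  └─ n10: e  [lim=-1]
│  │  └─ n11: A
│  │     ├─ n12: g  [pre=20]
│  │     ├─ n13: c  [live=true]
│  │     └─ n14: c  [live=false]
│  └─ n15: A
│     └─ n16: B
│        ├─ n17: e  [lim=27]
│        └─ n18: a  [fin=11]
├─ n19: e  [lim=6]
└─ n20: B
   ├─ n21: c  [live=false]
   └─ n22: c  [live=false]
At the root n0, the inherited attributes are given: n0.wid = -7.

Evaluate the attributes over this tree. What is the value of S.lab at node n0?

1. n0.wid = -7  [given at root]
2. n1.lab = true  [S.wid > -8]
3. n1.tag = 27  [S.wid * 3 + 48]
4. n2.lab = false  [not B₀.lab]
5. n2.tag = 21  [B₀.tag * -2 + 75]
6. n3.lab = true  [B₀.tag > 20]
7. n3.tag = 8  [8]
8. n4.live = false  [terminal]
9. n5.fin = 26  [terminal]
10. n6.live = false  [terminal]
11. n3.lim = "uv"  ["uv"]
12. n3.key = 20  [a.fin + B.tag - 14]
13. n7.idx = 11  [len(B₁.lim) + 9]
14. n7.lim = 27  [B₀.tag + 6]
15. n8.lim = 27  [terminal]
16. n9.lim = -6  [terminal]
17. n10.lim = -1  [terminal]
18. n7.wid = 13  [e₀.lim - 14]
19. n7.tag = "rz"  ["rz"]
20. n11.idx = 4  [A₀.wid - 9]
21. n11.lim = 14  [14]
22. n12.pre = 20  [terminal]
23. n13.live = true  [terminal]
24. n14.live = false  [terminal]
25. n11.wid = 3  [(if c₁.live then A.idx else A.lim) - 11]
26. n11.tag = "pp"  ["pp"]
27. n2.lim = "ppp"  [A₁.tag ++ "p"]
28. n2.key = 12  [A₀.wid - 1]
29. n15.idx = 15  [len(B₁.lim) + 12]
30. n15.lim = 6  [B₀.tag - 21]
31. n16.lab = true  [A.lim > 5]
32. n16.tag = 0  [0]
33. n17.lim = 27  [terminal]
34. n18.fin = 11  [terminal]
35. n16.lim = "um"  ["um"]
36. n16.key = 21  [e.lim + B.tag - 6]
37. n15.wid = -1  [-1]
38. n15.tag = "umr"  [B.lim ++ "r"]
39. n1.lim = "vumr"  ["v" ++ A.tag]
40. n1.key = 28  [B₀.tag + 1]
41. n19.lim = 6  [terminal]
42. n20.lab = true  [B₀.key > 27]
43. n20.tag = -5  [e.lim - 11]
44. n21.live = false  [terminal]
45. n22.live = false  [terminal]
46. n20.lim = "yx"  ["yx"]
47. n20.key = 6  [B.tag + 11]
48. n0.env = "wq"  ["wq"]
49. n0.acc = "nvumr"  ["n" ++ B₀.lim]
50. n0.lab = -4  [S.wid + B₁.key - 3]

-4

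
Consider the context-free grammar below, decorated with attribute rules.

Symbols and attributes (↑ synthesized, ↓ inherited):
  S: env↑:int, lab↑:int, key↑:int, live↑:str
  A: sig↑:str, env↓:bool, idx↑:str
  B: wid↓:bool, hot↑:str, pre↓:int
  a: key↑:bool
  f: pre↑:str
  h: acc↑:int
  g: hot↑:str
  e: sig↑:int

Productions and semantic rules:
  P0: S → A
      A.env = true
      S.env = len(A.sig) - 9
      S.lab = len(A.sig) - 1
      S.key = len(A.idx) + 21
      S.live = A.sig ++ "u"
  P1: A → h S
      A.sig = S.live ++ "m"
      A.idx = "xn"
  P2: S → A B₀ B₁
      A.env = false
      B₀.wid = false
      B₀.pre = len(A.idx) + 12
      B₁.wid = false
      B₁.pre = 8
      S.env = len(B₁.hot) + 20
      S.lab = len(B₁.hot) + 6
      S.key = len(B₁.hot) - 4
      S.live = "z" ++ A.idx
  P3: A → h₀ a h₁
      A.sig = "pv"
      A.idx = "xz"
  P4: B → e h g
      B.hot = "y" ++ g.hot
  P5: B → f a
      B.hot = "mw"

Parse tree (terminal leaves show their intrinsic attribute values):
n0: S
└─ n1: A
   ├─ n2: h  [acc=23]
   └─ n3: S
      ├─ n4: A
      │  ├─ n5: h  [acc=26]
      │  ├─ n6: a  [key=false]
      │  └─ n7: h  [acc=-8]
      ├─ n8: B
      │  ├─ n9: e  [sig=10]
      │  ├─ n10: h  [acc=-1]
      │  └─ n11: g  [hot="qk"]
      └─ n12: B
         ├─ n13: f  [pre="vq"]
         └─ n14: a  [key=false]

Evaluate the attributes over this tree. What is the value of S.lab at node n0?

3

1. n1.env = true  [true]
2. n2.acc = 23  [terminal]
3. n4.env = false  [false]
4. n5.acc = 26  [terminal]
5. n6.key = false  [terminal]
6. n7.acc = -8  [terminal]
7. n4.sig = "pv"  ["pv"]
8. n4.idx = "xz"  ["xz"]
9. n8.wid = false  [false]
10. n8.pre = 14  [len(A.idx) + 12]
11. n9.sig = 10  [terminal]
12. n10.acc = -1  [terminal]
13. n11.hot = "qk"  [terminal]
14. n8.hot = "yqk"  ["y" ++ g.hot]
15. n12.wid = false  [false]
16. n12.pre = 8  [8]
17. n13.pre = "vq"  [terminal]
18. n14.key = false  [terminal]
19. n12.hot = "mw"  ["mw"]
20. n3.env = 22  [len(B₁.hot) + 20]
21. n3.lab = 8  [len(B₁.hot) + 6]
22. n3.key = -2  [len(B₁.hot) - 4]
23. n3.live = "zxz"  ["z" ++ A.idx]
24. n1.sig = "zxzm"  [S.live ++ "m"]
25. n1.idx = "xn"  ["xn"]
26. n0.env = -5  [len(A.sig) - 9]
27. n0.lab = 3  [len(A.sig) - 1]
28. n0.key = 23  [len(A.idx) + 21]
29. n0.live = "zxzmu"  [A.sig ++ "u"]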